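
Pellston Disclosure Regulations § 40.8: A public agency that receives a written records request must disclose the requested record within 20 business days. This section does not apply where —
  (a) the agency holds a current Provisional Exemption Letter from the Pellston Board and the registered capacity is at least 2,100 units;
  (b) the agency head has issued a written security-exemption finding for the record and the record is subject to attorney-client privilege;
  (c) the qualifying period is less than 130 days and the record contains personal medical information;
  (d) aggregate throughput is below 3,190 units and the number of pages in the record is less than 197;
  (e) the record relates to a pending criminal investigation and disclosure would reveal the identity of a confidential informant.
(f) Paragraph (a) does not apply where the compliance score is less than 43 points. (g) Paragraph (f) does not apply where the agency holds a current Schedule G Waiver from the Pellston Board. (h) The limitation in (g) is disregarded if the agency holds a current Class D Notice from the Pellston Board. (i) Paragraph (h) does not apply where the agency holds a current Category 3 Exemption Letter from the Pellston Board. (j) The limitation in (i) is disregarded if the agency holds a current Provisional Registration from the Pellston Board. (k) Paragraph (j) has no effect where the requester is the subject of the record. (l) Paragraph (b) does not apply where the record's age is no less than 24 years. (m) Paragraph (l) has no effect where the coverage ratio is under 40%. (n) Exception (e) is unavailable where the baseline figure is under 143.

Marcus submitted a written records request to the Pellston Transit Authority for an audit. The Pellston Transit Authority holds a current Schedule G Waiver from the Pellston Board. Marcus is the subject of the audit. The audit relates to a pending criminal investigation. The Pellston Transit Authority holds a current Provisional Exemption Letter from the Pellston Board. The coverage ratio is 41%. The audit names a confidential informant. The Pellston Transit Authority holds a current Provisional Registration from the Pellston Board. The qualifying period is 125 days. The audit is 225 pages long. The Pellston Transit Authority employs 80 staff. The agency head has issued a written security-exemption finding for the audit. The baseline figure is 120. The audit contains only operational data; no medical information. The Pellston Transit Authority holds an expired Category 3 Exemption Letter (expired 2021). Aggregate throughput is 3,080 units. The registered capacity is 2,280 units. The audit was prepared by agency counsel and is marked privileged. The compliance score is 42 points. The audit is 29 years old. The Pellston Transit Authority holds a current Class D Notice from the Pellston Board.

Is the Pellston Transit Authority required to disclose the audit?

Exception (a): a current Provisional Exemption Letter is held; the registered capacity is 2,280 units, meeting the 2,100 units threshold — every condition holds. However, paragraphs (f)–(k) must be considered: (f) is engaged — the compliance score is 42 points, less than the 43 points limit. (g) is engaged (a current Schedule G Waiver is held), but is set aside by (h): (h) operates against (g): a current Class D Notice is held. (i) does not operate here (there is no Category 3 Exemption Letter in force), so (h) stands. (a) is therefore removed.
All of (b)'s requirements are met (a written security-exemption finding has been issued; the audit is privileged). But applying paragraphs (l)–(m): (l) applies — the record's age is 29 years, meeting the 24 years threshold. (m) is inapplicable (the coverage ratio is 41%, not under 40%), so (l) stands. Exception (b) does not apply.
Exception (c) requires that the record contains personal medical information; but the audit contains only operational data, so (c) is unavailable.
Exception (d) does not apply: the number of pages in the record is 225, not less than 197.
Exception (e): the audit relates to a pending investigation; the audit names a confidential informant — every condition holds. However, paragraph (n) must be considered: (n) applies — the baseline figure is 120, under the 143 limit. (e) is therefore removed.
Every exception is unavailable, so the rule governs.

Yes — the Pellston Transit Authority must disclose the audit.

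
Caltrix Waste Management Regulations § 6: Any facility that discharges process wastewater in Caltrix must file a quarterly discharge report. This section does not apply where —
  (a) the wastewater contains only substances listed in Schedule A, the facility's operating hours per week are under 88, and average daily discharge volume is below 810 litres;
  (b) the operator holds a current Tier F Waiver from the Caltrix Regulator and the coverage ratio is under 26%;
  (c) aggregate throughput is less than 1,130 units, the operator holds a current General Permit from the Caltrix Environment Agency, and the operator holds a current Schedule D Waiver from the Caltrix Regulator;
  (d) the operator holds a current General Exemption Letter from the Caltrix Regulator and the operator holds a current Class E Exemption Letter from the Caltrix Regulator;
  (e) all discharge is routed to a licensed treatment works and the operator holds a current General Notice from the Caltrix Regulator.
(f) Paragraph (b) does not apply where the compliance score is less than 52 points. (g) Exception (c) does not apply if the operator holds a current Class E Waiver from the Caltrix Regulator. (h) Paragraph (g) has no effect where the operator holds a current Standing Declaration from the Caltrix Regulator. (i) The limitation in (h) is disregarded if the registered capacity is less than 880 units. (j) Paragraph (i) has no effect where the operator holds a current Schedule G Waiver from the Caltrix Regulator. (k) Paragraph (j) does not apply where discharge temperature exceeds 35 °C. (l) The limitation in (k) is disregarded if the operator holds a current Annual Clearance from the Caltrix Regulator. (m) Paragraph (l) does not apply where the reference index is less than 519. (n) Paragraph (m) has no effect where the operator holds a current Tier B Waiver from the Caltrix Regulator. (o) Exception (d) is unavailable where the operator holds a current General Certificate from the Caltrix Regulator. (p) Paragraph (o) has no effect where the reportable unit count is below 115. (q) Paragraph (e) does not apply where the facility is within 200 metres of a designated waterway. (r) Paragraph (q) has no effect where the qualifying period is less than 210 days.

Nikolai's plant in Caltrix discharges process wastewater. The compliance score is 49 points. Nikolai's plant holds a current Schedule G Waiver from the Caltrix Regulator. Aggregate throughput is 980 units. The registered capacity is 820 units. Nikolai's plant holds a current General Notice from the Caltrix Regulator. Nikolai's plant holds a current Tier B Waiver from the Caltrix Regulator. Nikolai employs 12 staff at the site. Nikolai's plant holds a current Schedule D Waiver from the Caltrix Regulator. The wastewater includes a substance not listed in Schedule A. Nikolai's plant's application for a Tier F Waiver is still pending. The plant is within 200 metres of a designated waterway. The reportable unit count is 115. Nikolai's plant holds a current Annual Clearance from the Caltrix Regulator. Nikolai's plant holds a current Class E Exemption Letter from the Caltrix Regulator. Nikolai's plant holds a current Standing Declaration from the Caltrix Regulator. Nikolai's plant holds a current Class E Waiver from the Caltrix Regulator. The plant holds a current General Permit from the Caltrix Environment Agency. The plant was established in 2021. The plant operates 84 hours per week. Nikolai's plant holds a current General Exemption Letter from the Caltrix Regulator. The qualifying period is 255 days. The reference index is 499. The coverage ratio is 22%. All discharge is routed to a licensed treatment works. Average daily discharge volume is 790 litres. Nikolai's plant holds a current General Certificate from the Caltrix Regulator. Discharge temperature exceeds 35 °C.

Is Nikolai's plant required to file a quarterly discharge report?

Exception (a) fails — the wastewater includes a non-Schedule-A substance.
Exception (b) does not apply: there is no Tier F Waiver in force.
Exception (c): aggregate throughput is 980 units, less than the 1,130 units limit; a current General Permit is held; a current Schedule D Waiver is held — every condition holds. Under paragraphs (g)–(n): (g) would limit (c) — a current Class E Waiver is held — but (h) sets (g) aside: (h) is triggered — a current Standing Declaration is held. (i) is engaged (the registered capacity is 820 units, less than the 880 units limit), but is overridden by (j): (j) operates against (i): a current Schedule G Waiver is held. (k) is triggered (discharge temperature exceeds 35 °C), but yields to (l): (l) operates against (k): a current Annual Clearance is held. (m) would limit (l) — the reference index is 499, less than the 519 limit — but (n) sets (m) aside: (n) operates — a current Tier B Waiver is held. (c) remains available.
All of (d)'s requirements are met (a current General Exemption Letter is held; a current Class E Exemption Letter is held). However, paragraphs (o)–(p) must be considered: (o) is engaged — a current General Certificate is held. (p), which would lift (o), does not operate here — the reportable unit count is 115, not below 115. So (d) is unavailable.
Exception (e)'s conditions are all satisfied: discharge is routed to a licensed treatment works; a current General Notice is held. However, paragraphs (q)–(r) must be considered: (q) is triggered — the plant is within 200 m of a designated waterway. (r) is not triggered (the qualifying period is 255 days, not less than 210 days), so (q) stands. So (e) is unavailable.

No — exception (c) applies; Nikolai's plant is not required to file a quarterly discharge report.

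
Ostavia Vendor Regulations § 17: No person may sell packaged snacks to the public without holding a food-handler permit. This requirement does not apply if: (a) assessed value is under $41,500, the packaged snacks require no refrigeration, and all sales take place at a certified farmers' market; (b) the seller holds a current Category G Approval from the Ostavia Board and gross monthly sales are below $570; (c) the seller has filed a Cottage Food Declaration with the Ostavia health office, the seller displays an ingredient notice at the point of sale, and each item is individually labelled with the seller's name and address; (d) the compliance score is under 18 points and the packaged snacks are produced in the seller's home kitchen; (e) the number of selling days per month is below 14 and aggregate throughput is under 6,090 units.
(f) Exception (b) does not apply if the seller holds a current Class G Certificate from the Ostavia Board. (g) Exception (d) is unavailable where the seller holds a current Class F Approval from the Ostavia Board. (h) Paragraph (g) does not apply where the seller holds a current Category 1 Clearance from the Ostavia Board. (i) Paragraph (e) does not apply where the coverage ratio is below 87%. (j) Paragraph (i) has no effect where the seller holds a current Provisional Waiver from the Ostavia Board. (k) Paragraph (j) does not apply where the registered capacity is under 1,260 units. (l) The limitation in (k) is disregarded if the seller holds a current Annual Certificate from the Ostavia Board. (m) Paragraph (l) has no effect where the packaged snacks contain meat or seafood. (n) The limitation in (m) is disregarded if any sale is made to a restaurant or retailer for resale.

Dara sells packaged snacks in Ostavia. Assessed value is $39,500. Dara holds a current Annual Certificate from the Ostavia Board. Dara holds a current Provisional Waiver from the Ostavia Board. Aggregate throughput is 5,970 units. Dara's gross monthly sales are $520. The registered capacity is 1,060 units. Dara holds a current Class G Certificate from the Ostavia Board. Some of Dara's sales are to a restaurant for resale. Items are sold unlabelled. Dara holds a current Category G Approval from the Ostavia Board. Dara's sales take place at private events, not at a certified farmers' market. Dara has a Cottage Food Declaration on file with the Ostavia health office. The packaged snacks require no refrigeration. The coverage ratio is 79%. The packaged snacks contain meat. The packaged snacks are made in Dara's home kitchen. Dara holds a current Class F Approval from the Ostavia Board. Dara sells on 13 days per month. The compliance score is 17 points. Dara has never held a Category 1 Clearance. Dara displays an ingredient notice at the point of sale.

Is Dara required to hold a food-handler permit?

Exception (a) fails — sales are at private events, not a certified farmers' market.
Exception (b)'s conditions are all satisfied: a current Category G Approval is held; gross monthly sales are $520, below the $570 limit. However, paragraph (f) must be considered: (f) is engaged — a current Class G Certificate is held. (b) is therefore removed.
Exception (c) requires that each item is individually labelled with the seller's name and address; but items are sold unlabelled, so (c) is unavailable.
Exception (d)'s conditions are all satisfied: the compliance score is 17 points, under the 18 points limit; the packaged snacks are home-kitchen produced. However, paragraphs (g)–(h) must be considered: (g) operates — a current Class F Approval is held. (h) does not operate here (the Category 1 Clearance is not current), so (g) stands. (d) is therefore removed.
Exception (e)'s conditions are all satisfied: the number of selling days per month is 13, below the 14 limit; aggregate throughput is 5,970 units, under the 6,090 units limit. Applying paragraphs (i)–(n): (i) would limit (e) — the coverage ratio is 79%, below the 87% limit — but (j) sets (i) aside: (j) operates against (i): a current Provisional Waiver is held. (k) would limit (j) — the registered capacity is 1,060 units, under the 1,260 units limit — but (l) sets (k) aside: (l) is triggered — a current Annual Certificate is held. (m) would limit (l) — the packaged snacks contain meat — but (n) sets (m) aside: (n) is triggered — some sales are to a restaurant for resale. So (e) applies.

No — exception (e) applies; Dara is not required to hold a food-handler permit.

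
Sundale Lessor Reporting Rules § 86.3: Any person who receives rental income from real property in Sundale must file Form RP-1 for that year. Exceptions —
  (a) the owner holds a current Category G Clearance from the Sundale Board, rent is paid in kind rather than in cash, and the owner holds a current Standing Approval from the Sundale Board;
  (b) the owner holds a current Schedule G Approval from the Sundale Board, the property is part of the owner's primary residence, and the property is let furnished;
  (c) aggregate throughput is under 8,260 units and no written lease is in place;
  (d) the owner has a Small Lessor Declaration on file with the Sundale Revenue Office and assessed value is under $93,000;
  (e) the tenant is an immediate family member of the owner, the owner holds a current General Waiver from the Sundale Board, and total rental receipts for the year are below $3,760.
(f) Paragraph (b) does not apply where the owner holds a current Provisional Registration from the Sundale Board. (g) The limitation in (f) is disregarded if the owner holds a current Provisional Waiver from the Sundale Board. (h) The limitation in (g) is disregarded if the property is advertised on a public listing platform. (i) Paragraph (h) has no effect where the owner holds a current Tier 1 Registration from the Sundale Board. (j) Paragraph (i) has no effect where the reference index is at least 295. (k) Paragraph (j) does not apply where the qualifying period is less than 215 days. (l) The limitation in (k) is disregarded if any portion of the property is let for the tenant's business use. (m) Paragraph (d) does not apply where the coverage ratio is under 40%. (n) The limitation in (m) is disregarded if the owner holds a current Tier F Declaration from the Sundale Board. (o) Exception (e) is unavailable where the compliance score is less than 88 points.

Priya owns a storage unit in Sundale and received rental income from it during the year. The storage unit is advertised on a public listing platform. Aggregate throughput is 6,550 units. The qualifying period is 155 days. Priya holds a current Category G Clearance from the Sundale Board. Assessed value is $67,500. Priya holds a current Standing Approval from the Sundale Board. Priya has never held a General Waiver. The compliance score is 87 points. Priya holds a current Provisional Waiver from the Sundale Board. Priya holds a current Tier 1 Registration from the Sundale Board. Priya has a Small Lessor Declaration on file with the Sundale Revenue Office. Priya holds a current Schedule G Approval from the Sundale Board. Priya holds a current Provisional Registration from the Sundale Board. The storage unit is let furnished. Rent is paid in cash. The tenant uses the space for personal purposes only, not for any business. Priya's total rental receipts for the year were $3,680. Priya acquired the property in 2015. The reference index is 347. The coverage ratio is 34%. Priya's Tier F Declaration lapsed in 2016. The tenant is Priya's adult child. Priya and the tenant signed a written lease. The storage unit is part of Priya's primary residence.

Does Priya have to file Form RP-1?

Exception (a) does not apply: rent is paid in cash.
Exception (b): a current Schedule G Approval is held; the storage unit is part of the primary residence; the property is let furnished — every condition holds. Applying paragraphs (f)–(l): (f) would limit (b) — a current Provisional Registration is held — but (g) sets (f) aside: (g) is triggered — a current Provisional Waiver is held. (h) is triggered (the property is publicly advertised), but yields to (i): (i) operates — a current Tier 1 Registration is held. (j) is engaged (the reference index is 347, meeting the 295 threshold), but yields to (k): (k) operates against (j): the qualifying period is 155 days, less than the 215 days limit. (l) is not triggered (the space is used for personal purposes only), so (k) stands. (b) remains available.
Exception (c) requires that no written lease is in place; but a written lease is in place, so (c) is unavailable.
Exception (d) is satisfied on its face — a Small Lessor Declaration is on file; assessed value is $67,500, under the $93,000 limit. However, paragraphs (m)–(n) must be considered: (m) applies — the coverage ratio is 34%, under the 40% limit. (n), which would lift (m), is not engaged — no current Tier F Declaration is held. (d) is therefore removed.
Exception (e) does not apply: there is no General Waiver in force.

No — exception (b) applies; Priya is not required to file Form RP-1.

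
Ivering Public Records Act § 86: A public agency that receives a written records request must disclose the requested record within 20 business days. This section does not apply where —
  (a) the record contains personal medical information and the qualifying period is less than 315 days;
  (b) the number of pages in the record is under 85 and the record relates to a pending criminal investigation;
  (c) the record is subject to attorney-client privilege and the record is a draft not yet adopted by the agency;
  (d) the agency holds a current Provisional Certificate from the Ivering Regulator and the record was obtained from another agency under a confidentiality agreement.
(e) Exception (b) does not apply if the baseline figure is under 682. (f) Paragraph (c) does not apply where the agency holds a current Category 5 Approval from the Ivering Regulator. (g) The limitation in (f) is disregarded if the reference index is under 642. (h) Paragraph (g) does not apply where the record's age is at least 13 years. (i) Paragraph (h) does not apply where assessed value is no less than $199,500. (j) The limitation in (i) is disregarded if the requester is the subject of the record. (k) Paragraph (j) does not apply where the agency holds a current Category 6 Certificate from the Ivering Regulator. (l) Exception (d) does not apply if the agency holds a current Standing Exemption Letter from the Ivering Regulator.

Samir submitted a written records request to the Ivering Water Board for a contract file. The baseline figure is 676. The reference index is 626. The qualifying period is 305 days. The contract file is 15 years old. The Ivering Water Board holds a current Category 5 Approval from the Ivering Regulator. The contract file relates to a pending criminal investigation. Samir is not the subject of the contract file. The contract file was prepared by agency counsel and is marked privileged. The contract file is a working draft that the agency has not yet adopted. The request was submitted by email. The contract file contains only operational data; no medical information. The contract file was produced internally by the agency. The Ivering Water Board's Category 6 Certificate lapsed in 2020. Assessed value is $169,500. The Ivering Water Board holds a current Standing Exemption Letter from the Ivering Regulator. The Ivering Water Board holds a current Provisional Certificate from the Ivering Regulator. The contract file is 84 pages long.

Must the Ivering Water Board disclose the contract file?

Yes — the Ivering Water Board must disclose the contract file.

Exception (a) does not apply: the contract file contains only operational data.
All of (b)'s requirements are met (the number of pages in the record is 84, under the 85 limit; the contract file relates to a pending investigation). However, paragraph (e) must be considered: (e) is triggered — the baseline figure is 676, under the 682 limit. So (b) is unavailable.
Exception (c)'s conditions are all satisfied: the contract file is privileged; the contract file is an unadopted draft. Turning to paragraphs (f)–(k): (f) is engaged — a current Category 5 Approval is held. (g) would limit (f) — the reference index is 626, under the 642 limit — but (h) sets (g) aside: (h) operates against (g): the record's age is 15 years, meeting the 13 years threshold. (i), which would lift (h), is inapplicable — assessed value is $169,500, short of $199,500. (c) is therefore removed.
Exception (d) requires that the record was obtained from another agency under a confidentiality agreement; but the contract file was produced internally, so (d) is unavailable.
None of the exceptions is available; § 86 applies in full.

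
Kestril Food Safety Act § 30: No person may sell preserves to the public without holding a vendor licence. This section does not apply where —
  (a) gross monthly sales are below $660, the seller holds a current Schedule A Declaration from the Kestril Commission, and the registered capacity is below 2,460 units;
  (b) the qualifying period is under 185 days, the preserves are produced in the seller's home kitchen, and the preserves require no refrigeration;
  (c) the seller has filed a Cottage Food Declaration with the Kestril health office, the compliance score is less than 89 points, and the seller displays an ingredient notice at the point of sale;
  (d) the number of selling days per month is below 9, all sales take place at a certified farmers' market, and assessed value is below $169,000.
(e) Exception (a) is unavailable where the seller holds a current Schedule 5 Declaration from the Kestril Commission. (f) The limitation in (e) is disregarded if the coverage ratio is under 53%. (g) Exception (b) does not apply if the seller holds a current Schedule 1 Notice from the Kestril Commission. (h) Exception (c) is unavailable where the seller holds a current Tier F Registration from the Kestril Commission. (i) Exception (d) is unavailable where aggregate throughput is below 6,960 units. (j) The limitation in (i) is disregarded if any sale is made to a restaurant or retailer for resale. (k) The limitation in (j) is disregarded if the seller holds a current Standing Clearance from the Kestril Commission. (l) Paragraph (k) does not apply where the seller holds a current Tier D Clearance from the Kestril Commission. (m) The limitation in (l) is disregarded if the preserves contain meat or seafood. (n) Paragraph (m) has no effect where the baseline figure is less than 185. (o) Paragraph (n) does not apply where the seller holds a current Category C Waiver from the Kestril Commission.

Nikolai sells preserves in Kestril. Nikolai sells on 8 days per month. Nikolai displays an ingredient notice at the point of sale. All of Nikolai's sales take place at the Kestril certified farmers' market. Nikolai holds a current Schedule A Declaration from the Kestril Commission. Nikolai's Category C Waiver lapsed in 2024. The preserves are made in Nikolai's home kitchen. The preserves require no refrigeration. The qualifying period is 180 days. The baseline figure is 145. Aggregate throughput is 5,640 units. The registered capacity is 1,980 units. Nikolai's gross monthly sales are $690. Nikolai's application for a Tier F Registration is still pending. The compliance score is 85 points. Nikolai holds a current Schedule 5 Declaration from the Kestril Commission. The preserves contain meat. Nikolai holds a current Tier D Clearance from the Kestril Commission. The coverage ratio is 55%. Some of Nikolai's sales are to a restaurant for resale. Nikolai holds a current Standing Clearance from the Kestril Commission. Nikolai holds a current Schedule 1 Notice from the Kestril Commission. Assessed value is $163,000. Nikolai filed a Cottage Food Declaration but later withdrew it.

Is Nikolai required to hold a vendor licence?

No — exception (d) applies; Nikolai is not required to hold a vendor licence.

Exception (a) requires that gross monthly sales are below $660; but gross monthly sales are $690, not below $660, so (a) is unavailable.
All of (b)'s requirements are met (the qualifying period is 180 days, under the 185 days limit; the preserves are home-kitchen produced; the preserves are shelf-stable). But: (g) operates against (b): a current Schedule 1 Notice is held. Exception (b) does not apply.
Exception (c) requires that the seller has filed a Cottage Food Declaration with the Kestril health office; but the Cottage Food Declaration was withdrawn, so (c) is unavailable.
All of (d)'s requirements are met (the number of selling days per month is 8, below the 9 limit; all sales are at a certified farmers' market; assessed value is $163,000, below the $169,000 limit). Considering the limiting provisions: (i) applies (aggregate throughput is 5,640 units, below the 6,960 units limit), but is itself disapplied by (j): (j) applies — some sales are to a restaurant for resale. (k) is triggered (a current Standing Clearance is held), but is displaced by (l): (l) is engaged — a current Tier D Clearance is held. (m) would limit (l) — the preserves contain meat — but (n) sets (m) aside: (n) operates against (m): the baseline figure is 145, less than the 185 limit. (o), which would lift (n), does not operate here — there is no Category C Waiver in force. So (d) applies.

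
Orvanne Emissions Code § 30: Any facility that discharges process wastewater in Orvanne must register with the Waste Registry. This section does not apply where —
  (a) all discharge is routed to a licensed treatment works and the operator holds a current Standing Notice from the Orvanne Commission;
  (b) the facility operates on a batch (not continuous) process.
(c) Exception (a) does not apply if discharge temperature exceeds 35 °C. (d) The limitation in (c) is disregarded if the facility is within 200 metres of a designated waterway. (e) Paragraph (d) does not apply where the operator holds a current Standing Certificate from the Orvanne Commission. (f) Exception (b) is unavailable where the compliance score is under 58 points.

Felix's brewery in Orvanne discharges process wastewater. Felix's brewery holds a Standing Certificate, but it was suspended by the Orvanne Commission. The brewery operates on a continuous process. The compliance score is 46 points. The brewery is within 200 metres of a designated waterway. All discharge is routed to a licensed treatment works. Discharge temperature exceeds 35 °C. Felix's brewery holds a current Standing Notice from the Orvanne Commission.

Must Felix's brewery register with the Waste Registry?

No — exception (a) applies; Felix's brewery is not required to register with the Waste Registry.

All of (a)'s requirements are met (discharge is routed to a licensed treatment works; a current Standing Notice is held). As to paragraphs (c)–(e): (c) is engaged (discharge temperature exceeds 35 °C), but is overridden by (d): (d) applies — the brewery is within 200 m of a designated waterway. (e), which would lift (d), is inapplicable — the Standing Certificate is not current. Exception (a) stands.
Exception (b) requires that the facility operates on a batch (not continuous) process; but the facility operates on a continuous process, so (b) is unavailable.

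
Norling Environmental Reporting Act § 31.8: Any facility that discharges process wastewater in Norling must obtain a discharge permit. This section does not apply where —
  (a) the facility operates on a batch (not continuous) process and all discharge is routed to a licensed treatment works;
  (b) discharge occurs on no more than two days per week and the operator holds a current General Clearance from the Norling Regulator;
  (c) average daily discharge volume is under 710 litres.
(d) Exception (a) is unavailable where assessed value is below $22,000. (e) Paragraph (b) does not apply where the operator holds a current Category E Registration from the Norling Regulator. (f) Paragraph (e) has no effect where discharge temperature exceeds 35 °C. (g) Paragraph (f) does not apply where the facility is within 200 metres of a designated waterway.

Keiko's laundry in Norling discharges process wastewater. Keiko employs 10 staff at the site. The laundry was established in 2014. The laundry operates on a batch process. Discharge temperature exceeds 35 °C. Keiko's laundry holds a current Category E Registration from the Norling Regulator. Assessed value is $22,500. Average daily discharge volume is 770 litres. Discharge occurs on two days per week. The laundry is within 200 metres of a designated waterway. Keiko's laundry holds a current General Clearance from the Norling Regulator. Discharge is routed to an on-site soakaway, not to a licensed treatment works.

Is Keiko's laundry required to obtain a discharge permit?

Yes — Keiko's laundry must obtain a discharge permit.

Exception (a) does not apply: discharge is not routed to a licensed treatment works.
Exception (b) is satisfied on its face — discharge occurs on no more than two days per week; a current General Clearance is held. But applying paragraphs (e)–(g): (e) operates against (b): a current Category E Registration is held. (f) operates (discharge temperature exceeds 35 °C), but is set aside by (g): (g) applies — the laundry is within 200 m of a designated waterway. Exception (b) does not apply.
Exception (c) does not apply: average daily discharge volume is 770 litres, not under 710 litres.
No exception is made out. Keiko's laundry falls within the general rule.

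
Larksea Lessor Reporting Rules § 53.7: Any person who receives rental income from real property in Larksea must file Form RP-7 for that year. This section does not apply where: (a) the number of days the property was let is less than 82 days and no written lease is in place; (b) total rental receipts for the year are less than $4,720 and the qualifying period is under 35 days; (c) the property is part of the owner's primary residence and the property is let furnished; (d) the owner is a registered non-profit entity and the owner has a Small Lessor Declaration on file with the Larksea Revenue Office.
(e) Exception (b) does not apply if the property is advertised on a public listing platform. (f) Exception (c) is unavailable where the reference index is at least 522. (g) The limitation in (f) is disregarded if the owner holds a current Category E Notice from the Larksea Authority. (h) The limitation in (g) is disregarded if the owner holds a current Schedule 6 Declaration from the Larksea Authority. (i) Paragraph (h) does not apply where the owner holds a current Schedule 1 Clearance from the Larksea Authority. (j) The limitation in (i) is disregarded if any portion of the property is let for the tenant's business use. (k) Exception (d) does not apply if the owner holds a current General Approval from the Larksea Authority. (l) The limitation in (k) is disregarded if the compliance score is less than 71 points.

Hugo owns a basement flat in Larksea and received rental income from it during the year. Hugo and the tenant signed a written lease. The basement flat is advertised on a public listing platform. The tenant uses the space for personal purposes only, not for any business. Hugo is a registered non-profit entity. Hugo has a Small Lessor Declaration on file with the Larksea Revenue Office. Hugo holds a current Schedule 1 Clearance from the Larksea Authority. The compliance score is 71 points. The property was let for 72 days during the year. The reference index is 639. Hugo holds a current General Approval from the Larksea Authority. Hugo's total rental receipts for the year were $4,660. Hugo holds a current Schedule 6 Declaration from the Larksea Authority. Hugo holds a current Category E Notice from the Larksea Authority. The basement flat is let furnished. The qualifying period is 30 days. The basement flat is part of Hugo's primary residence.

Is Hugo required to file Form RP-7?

No — exception (c) applies; Hugo is not required to file Form RP-7.

Exception (a) does not apply: a written lease is in place.
Exception (b)'s conditions are all satisfied: total rental receipts for the year are $4,660, less than the $4,720 limit; the qualifying period is 30 days, under the 35 days limit. But applying paragraph (e): (e) is engaged — the property is publicly advertised. (b) is therefore removed.
Exception (c): the basement flat is part of the primary residence; the property is let furnished — every condition holds. Considering the limiting provisions: (f) would limit (c) — the reference index is 639, meeting the 522 threshold — but (g) sets (f) aside: (g) is engaged — a current Category E Notice is held. (h) would limit (g) — a current Schedule 6 Declaration is held — but (i) sets (h) aside: (i) operates against (h): a current Schedule 1 Clearance is held. (j), which would lift (i), is not triggered — the space is used for personal purposes only. So (c) applies.
All of (d)'s requirements are met (Hugo is a registered non-profit; a Small Lessor Declaration is on file). Turning to paragraphs (k)–(l): (k) operates against (d): a current General Approval is held. (l) is inapplicable (the compliance score is 71 points, not less than 71 points), so (k) stands. So (d) is unavailable.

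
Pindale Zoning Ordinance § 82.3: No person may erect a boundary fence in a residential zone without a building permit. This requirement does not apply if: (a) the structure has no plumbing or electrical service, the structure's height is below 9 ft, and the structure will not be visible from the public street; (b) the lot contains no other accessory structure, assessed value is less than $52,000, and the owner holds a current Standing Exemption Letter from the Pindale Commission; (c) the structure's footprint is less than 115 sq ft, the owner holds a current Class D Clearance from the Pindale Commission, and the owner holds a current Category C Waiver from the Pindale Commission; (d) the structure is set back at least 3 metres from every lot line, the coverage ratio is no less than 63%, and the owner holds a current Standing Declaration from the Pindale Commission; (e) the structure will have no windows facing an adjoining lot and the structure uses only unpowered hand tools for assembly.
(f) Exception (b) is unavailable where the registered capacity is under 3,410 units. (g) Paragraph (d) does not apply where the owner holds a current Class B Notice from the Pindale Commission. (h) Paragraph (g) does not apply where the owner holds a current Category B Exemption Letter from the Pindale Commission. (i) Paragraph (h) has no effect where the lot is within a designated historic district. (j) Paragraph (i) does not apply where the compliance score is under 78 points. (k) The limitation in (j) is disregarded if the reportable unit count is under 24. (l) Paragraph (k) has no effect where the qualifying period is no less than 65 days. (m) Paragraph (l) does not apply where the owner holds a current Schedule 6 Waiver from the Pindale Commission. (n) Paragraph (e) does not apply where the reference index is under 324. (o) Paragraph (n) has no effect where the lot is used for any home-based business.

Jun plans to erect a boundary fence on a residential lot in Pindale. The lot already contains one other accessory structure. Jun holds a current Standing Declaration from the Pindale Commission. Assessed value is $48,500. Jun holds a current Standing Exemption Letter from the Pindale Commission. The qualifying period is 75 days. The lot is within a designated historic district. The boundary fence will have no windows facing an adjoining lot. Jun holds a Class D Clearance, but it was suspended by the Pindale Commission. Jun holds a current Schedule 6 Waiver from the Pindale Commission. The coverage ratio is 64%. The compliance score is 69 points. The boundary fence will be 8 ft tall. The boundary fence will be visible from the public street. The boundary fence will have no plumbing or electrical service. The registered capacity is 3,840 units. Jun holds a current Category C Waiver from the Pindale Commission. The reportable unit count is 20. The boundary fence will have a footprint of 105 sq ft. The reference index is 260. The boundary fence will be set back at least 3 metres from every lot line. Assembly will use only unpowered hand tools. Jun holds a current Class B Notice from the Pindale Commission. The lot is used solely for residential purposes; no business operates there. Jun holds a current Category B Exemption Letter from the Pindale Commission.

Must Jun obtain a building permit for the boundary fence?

Yes — Jun must obtain a building permit.

Exception (a) does not apply: the structure will be visible from the street.
Exception (b) does not apply: the lot already has another accessory structure.
Exception (c) fails — the Class D Clearance is not current.
All of (d)'s requirements are met (the setback is at least 3 m on every side; the coverage ratio is 64%, meeting the 63% threshold; a current Standing Declaration is held). But: (g) operates against (d): a current Class B Notice is held. (h) would limit (g) — a current Category B Exemption Letter is held — but (i) sets (h) aside: (i) operates against (h): the lot is in a historic district. (j) would limit (i) — the compliance score is 69 points, under the 78 points limit — but (k) sets (j) aside: (k) operates against (j): the reportable unit count is 20, under the 24 limit. (l) would limit (k) — the qualifying period is 75 days, meeting the 65 days threshold — but (m) sets (l) aside: (m) is triggered — a current Schedule 6 Waiver is held. So (d) is unavailable.
Exception (e): no windows face an adjoining lot; assembly uses only hand tools — every condition holds. However, paragraphs (n)–(o) must be considered: (n) operates against (e): the reference index is 260, under the 324 limit. (o), which would lift (n), does not operate here — the lot is solely residential. So (e) is unavailable.
No exception is made out. Jun falls within the general rule.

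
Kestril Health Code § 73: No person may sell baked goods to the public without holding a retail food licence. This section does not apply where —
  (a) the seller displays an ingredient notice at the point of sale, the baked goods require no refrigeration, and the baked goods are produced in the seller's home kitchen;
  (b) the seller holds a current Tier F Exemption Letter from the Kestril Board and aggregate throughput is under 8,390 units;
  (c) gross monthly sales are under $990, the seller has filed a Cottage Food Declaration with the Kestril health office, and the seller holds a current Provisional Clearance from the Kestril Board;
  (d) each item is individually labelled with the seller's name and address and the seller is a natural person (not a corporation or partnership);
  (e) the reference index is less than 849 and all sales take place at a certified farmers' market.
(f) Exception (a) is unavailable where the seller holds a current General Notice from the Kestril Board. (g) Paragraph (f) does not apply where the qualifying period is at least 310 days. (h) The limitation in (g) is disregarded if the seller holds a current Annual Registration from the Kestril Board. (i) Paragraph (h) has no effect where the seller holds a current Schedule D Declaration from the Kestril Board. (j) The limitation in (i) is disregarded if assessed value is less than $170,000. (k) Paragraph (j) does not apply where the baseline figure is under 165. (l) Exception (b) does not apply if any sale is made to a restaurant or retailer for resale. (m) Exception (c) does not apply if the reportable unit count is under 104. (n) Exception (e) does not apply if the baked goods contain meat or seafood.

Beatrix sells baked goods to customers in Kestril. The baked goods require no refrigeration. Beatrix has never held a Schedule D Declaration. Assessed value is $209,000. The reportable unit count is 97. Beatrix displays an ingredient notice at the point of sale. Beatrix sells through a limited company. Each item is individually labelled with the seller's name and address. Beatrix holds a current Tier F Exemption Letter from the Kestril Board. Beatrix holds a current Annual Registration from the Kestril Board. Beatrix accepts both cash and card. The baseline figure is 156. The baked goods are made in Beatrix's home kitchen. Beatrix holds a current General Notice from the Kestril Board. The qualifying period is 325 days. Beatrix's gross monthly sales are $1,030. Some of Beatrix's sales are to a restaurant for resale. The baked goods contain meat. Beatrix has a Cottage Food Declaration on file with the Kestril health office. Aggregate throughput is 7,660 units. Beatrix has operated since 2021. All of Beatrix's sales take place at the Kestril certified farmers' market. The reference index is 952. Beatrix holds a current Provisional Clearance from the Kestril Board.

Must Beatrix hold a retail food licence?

All of (a)'s requirements are met (an ingredient notice is displayed; the baked goods are shelf-stable; the baked goods are home-kitchen produced). However, paragraphs (f)–(k) must be considered: (f) applies — a current General Notice is held. (g) would limit (f) — the qualifying period is 325 days, meeting the 310 days threshold — but (h) sets (g) aside: (h) operates against (g): a current Annual Registration is held. (i), which would lift (h), is not engaged — there is no Schedule D Declaration in force. Exception (a) does not apply.
Exception (b) is satisfied on its face — a current Tier F Exemption Letter is held; aggregate throughput is 7,660 units, under the 8,390 units limit. But applying paragraph (l): (l) operates — some sales are to a restaurant for resale. Exception (b) does not apply.
Exception (c) fails — gross monthly sales are $1,030, not under $990.
Exception (d) does not apply: the seller operates through a limited company.
Exception (e) does not apply: the reference index is 952, not less than 849.
Every exception is unavailable, so the rule governs.

Yes — Beatrix must hold a retail food licence.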